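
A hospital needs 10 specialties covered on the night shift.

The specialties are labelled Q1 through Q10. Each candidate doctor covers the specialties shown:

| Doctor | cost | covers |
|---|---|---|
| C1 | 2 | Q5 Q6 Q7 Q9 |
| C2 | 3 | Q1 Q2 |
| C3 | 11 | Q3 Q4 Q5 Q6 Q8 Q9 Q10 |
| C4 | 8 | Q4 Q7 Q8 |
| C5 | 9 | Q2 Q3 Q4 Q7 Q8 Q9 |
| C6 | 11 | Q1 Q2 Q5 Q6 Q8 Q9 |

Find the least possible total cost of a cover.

C1, C2, C3 together cover every specialty (C1 ∪ C2 ∪ C3 = {Q1, Q2, Q3, Q4, Q5, Q6, Q7, Q8, Q9, Q10}); total cost 2 + 3 + 11 = 16.
No covering selection has total cost below 16.

16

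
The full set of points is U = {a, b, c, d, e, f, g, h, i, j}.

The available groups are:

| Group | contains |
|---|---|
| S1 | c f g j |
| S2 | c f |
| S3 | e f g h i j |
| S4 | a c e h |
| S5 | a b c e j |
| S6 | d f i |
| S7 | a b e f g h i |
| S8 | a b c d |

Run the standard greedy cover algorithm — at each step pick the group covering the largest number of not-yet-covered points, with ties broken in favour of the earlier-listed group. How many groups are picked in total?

Greedy: pick S7 (covers 7 new) → pick S1 (covers 2 new) → pick S6 (covers 1 new). Total picks: 3.
(The true minimum cover uses only 2 groups, so greedy is not optimal here.)

3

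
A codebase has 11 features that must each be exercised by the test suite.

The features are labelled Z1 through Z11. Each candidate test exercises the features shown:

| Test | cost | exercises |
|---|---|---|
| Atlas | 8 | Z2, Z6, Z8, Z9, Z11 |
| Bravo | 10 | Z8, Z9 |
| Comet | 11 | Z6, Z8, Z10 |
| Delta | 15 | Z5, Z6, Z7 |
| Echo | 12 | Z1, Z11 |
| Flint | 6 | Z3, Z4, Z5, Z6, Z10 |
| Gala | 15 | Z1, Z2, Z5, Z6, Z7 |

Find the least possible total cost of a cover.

29

Atlas, Flint, Gala together cover every feature (Atlas ∪ Flint ∪ Gala = {Z1, Z2, Z3, Z4, Z5, Z6, Z7, Z8, Z9, Z10, Z11}); total cost 8 + 6 + 15 = 29.
No covering selection has total cost below 29.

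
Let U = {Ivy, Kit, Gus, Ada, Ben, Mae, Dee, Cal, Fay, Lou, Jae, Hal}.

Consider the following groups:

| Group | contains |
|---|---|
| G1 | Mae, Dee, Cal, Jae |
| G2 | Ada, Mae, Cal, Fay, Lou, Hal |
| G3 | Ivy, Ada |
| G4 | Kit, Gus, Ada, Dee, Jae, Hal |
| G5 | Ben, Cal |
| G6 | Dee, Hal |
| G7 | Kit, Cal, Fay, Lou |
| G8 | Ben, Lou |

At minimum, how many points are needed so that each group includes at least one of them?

4

H = {Ivy, Ben, Cal, Hal} meets every group (each contains at least one member of H), and |H| = 4.
No choice of 3 points meets every group, so 4 is the minimum.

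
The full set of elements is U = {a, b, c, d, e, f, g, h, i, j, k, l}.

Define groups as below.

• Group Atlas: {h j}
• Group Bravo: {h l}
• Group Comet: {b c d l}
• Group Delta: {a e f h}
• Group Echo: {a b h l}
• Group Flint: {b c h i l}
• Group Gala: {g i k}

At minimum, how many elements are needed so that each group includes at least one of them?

T = {h, i, l} meets every group (each contains at least one member of T), and |T| = 3.
The groups Atlas, Comet, Gala are pairwise disjoint, so any hitting set needs a separate element for each — at least 3. Hence 3 is optimal.

3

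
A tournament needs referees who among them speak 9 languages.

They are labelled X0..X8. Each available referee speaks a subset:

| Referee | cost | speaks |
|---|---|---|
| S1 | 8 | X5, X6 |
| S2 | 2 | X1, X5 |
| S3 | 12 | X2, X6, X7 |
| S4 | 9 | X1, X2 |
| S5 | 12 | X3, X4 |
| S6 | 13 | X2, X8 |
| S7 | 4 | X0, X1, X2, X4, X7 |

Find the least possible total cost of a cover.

S1, S5, S6, S7 together cover every language (S1 ∪ S5 ∪ S6 ∪ S7 = {X0, X1, X2, X3, X4, X5, X6, X7, X8}); total cost 8 + 12 + 13 + 4 = 37.
The greedy pick S7, S2, S1, S5, S6 costs 39; no covering selection beats 37.

37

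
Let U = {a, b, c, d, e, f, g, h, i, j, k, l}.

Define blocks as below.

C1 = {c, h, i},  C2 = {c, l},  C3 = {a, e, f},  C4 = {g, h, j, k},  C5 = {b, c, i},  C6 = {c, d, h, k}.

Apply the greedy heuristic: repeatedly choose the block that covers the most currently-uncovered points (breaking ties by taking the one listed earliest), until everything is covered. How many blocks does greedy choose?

5

Greedy: pick C4 (covers 4 new) → pick C3 (covers 3 new) → pick C5 (covers 3 new) → pick C2 (covers 1 new) → pick C6 (covers 1 new). Total picks: 5.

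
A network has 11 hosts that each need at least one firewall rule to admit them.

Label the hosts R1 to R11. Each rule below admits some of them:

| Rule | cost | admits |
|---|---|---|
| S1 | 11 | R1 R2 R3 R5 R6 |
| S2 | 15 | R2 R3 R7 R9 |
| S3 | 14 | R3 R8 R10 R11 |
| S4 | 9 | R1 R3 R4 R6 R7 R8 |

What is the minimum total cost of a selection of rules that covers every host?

49

S1, S2, S3, S4 together cover every host (S1 ∪ S2 ∪ S3 ∪ S4 = {R1, R2, R3, R4, R5, R6, R7, R8, R9, R10, R11}); total cost 11 + 15 + 14 + 9 = 49.
No covering selection has total cost below 49.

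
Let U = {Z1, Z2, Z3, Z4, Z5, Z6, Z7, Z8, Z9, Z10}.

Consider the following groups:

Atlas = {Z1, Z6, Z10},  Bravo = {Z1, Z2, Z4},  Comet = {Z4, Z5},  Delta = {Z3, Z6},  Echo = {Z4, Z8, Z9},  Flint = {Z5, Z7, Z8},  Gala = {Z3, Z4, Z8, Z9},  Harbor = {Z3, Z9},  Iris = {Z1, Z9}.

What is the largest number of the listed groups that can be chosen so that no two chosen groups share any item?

Atlas, Flint, Harbor are pairwise disjoint (Atlas={Z1,Z6,Z10}; Flint={Z5,Z7,Z8}; Harbor={Z3,Z9}).
Every remaining group overlaps one of these, and no 4 of the listed groups are pairwise disjoint, so 3 is the maximum.

3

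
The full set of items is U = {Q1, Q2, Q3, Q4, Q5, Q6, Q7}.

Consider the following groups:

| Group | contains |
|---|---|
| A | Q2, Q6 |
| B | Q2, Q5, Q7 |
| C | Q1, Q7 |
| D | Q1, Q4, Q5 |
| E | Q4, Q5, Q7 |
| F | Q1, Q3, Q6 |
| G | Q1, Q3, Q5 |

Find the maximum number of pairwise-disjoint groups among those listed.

2

A, E are pairwise disjoint (A={Q2,Q6}; E={Q4,Q5,Q7}).
Every remaining group overlaps one of these, and no 3 of the listed groups are pairwise disjoint, so 2 is the maximum.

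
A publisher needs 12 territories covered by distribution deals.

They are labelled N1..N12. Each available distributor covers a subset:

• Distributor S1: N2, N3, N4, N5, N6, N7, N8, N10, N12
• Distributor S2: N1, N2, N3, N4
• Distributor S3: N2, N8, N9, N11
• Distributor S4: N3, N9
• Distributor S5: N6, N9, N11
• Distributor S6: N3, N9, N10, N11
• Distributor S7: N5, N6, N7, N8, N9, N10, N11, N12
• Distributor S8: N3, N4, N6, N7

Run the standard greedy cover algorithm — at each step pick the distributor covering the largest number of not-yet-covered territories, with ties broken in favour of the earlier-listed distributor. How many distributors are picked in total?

3

Greedy: pick S1 (covers 9 new) → pick S3 (covers 2 new) → pick S2 (covers 1 new). Total picks: 3.
(The true minimum cover uses only 2 distributors, so greedy is not optimal here.)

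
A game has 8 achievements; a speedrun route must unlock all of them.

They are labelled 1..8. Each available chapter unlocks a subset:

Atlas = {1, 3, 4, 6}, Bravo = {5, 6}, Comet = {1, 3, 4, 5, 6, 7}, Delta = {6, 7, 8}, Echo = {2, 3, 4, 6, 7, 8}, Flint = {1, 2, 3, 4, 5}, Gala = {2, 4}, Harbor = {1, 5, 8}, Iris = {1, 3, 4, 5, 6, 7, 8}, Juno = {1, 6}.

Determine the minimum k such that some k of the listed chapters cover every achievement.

Comet and Echo together: Comet ∪ Echo = {1, 2, 3, 4, 5, 6, 7, 8} — every achievement is covered.
No single chapter has all 8 achievements (the largest, Iris, has 7), so 2 is optimal.

2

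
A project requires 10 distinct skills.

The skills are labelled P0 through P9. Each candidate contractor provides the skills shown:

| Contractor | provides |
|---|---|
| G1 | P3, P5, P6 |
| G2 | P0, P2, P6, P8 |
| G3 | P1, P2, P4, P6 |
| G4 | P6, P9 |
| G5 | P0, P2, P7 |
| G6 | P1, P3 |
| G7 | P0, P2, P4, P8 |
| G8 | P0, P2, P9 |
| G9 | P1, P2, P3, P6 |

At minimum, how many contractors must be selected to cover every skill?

5

G1 and G5 and G6 and G7 and G8 together: G1 ∪ G5 ∪ G6 ∪ G7 ∪ G8 = {P0, P1, P2, P3, P4, P5, P6, P7, P8, P9} — every skill is covered.
No 4 of the 9 contractors cover everything (all 126 combinations miss at least one skill), so 5 is optimal.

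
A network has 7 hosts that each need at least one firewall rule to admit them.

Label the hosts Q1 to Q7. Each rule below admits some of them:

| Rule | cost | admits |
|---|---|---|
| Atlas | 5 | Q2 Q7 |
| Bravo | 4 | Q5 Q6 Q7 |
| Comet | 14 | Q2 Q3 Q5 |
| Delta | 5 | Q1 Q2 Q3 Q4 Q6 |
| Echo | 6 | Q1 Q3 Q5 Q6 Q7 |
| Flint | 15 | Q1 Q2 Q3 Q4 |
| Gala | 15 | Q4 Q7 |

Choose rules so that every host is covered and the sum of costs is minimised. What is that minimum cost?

Bravo, Delta together cover every host (Bravo ∪ Delta = {Q1, Q2, Q3, Q4, Q5, Q6, Q7}); total cost 4 + 5 = 9.
No covering selection has total cost below 9.

9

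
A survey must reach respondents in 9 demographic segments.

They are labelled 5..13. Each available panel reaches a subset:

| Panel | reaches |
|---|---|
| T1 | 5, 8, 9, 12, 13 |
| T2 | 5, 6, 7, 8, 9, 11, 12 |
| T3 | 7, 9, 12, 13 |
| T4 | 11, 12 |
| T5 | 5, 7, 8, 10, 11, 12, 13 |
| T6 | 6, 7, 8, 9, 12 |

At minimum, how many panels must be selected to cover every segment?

2

T2 and T5 together: T2 ∪ T5 = {5, 6, 7, 8, 9, 10, 11, 12, 13} — every segment is covered.
No single panel has all 9 segments (the largest, T2, has 7), so 2 is optimal.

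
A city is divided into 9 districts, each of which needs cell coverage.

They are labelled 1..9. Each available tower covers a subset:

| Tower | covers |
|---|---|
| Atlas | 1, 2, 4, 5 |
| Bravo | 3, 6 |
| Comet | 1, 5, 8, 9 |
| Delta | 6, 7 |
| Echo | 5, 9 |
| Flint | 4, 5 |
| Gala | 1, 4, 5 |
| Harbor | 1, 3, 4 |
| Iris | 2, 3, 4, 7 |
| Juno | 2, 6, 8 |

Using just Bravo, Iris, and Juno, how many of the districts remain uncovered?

Union of Bravo, Iris, Juno = {2, 3, 4, 6, 7, 8}.
Not covered: 1, 5, 9 — 3 districts.

3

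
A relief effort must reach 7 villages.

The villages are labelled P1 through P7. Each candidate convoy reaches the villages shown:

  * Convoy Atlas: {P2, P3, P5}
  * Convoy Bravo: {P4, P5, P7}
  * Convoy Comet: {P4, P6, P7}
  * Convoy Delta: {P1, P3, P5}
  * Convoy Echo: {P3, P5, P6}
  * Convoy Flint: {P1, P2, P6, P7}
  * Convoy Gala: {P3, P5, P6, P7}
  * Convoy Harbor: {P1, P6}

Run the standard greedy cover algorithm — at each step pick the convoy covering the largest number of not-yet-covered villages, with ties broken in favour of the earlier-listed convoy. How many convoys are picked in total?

3

Greedy: pick Flint (covers 4 new) → pick Atlas (covers 2 new) → pick Bravo (covers 1 new). Total picks: 3.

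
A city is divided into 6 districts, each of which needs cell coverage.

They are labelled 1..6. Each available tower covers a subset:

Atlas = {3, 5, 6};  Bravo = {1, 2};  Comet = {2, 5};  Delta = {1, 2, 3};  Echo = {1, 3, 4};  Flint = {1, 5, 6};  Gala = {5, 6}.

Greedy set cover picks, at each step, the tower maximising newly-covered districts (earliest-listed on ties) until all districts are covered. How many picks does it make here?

Greedy: pick Atlas (covers 3 new) → pick Bravo (covers 2 new) → pick Echo (covers 1 new). Total picks: 3.

3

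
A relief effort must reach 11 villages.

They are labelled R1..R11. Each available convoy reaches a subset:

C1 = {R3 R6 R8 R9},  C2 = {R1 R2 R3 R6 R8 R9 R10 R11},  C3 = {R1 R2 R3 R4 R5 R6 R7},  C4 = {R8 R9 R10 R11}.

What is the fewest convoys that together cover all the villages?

Take {C2, C3}. Their union is {R1, R2, R3, R4, R5, R6, R7, R8, R9, R10, R11}, which is all 11 villages.
No single convoy has all 11 villages (the largest, C2, has 8), so 2 is optimal.

2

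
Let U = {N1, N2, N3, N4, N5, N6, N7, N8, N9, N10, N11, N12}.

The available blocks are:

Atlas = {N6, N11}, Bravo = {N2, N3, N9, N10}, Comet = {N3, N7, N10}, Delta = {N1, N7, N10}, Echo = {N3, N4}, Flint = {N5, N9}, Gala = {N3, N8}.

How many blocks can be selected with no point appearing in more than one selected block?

Atlas, Delta, Echo, Flint are pairwise disjoint (Atlas={N6,N11}; Delta={N1,N7,N10}; Echo={N3,N4}; Flint={N5,N9}).
Every remaining block overlaps one of these, and no 5 of the listed blocks are pairwise disjoint, so 4 is the maximum.

4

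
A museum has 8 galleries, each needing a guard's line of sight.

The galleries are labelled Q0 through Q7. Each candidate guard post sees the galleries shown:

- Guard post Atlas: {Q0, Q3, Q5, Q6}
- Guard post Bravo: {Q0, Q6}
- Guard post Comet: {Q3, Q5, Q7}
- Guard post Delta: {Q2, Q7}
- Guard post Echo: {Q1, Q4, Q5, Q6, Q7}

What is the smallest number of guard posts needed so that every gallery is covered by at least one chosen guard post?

Take {Atlas, Delta, Echo}. Their union is {Q0, Q1, Q2, Q3, Q4, Q5, Q6, Q7}, which is all 8 galleries.
Only Echo contains Q1, so Echo is forced; the remaining 3 galleries need at least 2 more guard posts (each remaining guard post adds at most 2) — so at least 3 guard posts are needed, and 3 is optimal.

3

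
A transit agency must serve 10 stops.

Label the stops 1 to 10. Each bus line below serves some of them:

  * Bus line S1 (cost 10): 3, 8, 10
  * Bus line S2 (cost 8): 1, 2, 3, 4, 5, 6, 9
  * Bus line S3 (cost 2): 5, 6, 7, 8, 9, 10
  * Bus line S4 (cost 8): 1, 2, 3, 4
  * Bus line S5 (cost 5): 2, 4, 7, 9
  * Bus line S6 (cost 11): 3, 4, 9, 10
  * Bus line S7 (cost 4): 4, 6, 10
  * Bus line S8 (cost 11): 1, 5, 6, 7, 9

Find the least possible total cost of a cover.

S2, S3 together cover every stop (S2 ∪ S3 = {1, 2, 3, 4, 5, 6, 7, 8, 9, 10}); total cost 8 + 2 = 10.
No covering selection has total cost below 10.

10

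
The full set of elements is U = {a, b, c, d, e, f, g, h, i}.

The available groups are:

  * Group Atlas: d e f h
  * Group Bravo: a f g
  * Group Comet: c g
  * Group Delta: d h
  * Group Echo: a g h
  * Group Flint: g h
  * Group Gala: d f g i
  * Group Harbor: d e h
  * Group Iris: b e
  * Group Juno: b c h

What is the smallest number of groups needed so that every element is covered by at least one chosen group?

4

Atlas and Echo and Gala and Juno together: Atlas ∪ Echo ∪ Gala ∪ Juno = {a, b, c, d, e, f, g, h, i} — every element is covered.
No 3 of the 10 groups cover everything (all 120 combinations miss at least one element), so 4 is optimal.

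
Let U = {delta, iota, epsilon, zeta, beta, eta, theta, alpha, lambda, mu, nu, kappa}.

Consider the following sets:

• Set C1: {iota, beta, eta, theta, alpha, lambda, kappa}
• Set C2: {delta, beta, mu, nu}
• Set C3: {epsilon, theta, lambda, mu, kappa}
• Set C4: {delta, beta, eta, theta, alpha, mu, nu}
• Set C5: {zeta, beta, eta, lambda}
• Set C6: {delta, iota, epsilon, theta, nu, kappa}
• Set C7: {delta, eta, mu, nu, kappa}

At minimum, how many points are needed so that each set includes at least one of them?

The 2 points {lambda, nu} hit every set.
The sets C5, C6 are pairwise disjoint, so any hitting set needs a separate point for each — at least 2. Hence 2 is optimal.

2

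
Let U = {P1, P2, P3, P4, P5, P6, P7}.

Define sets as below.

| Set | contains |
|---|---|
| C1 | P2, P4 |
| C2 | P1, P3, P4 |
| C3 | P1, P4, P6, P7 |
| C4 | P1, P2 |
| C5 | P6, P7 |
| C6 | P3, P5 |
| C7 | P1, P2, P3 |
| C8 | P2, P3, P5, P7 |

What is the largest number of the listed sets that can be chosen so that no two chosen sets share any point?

3

C4, C5, C6 are pairwise disjoint (C4={P1,P2}; C5={P6,P7}; C6={P3,P5}).
Every remaining set overlaps one of these, and no 4 of the listed sets are pairwise disjoint, so 3 is the maximum.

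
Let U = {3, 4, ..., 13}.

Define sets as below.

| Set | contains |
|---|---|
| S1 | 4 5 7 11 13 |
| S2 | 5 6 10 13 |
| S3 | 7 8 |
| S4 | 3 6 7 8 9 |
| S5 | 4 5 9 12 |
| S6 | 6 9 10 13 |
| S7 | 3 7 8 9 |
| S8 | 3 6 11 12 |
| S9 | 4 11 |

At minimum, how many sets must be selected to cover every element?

4

S1, S3, S6, and S8 cover everything between them: the union {3, 4, 5, 6, 7, 8, 9, 10, 11, 12, 13} is all of U.
No 3 of the 9 sets cover everything (all 84 combinations miss at least one element), so 4 is optimal.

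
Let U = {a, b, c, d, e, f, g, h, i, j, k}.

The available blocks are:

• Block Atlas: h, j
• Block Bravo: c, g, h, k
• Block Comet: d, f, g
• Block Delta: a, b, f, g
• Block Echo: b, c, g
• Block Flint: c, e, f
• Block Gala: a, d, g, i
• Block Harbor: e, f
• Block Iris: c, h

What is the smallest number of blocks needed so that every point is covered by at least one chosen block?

Take {Atlas, Bravo, Delta, Gala, Harbor}. Their union is {a, b, c, d, e, f, g, h, i, j, k}, which is all 11 points.
No 4 of the 9 blocks cover everything (all 126 combinations miss at least one point), so 5 is optimal.

5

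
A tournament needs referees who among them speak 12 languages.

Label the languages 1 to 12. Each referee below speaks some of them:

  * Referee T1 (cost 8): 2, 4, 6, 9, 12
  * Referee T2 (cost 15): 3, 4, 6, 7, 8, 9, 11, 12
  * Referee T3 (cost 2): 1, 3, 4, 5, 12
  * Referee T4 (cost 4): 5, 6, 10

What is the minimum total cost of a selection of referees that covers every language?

T1, T2, T3, T4 together cover every language (T1 ∪ T2 ∪ T3 ∪ T4 = {1, 2, 3, 4, 5, 6, 7, 8, 9, 10, 11, 12}); total cost 8 + 15 + 2 + 4 = 29.
No covering selection has total cost below 29.

29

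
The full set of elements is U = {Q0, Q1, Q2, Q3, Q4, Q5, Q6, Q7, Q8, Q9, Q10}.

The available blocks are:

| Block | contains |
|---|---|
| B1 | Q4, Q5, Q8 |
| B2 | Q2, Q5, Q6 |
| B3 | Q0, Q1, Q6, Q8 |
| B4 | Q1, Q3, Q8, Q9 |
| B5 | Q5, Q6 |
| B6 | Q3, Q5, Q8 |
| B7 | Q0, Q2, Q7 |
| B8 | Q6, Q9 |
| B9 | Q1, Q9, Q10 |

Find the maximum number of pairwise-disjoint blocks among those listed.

B6, B7, B8 are pairwise disjoint (B6={Q3,Q5,Q8}; B7={Q0,Q2,Q7}; B8={Q6,Q9}).
Every remaining block overlaps one of these, and no 4 of the listed blocks are pairwise disjoint, so 3 is the maximum.

3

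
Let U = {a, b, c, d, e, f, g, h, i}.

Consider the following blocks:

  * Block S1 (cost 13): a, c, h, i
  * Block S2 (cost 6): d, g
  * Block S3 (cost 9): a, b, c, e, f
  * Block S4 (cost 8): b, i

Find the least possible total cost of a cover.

28

S1, S2, S3 together cover every element (S1 ∪ S2 ∪ S3 = {a, b, c, d, e, f, g, h, i}); total cost 13 + 6 + 9 = 28.
No covering selection has total cost below 28.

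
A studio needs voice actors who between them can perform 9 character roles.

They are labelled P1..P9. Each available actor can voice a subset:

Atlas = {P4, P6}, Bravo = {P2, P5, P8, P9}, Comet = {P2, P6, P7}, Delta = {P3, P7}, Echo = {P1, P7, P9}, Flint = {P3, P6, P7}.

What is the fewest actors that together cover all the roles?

Atlas and Bravo and Echo and Flint together: Atlas ∪ Bravo ∪ Echo ∪ Flint = {P1, P2, P3, P4, P5, P6, P7, P8, P9} — every role is covered.
No 3 of the 6 actors cover everything (all 20 combinations miss at least one role), so 4 is optimal.

4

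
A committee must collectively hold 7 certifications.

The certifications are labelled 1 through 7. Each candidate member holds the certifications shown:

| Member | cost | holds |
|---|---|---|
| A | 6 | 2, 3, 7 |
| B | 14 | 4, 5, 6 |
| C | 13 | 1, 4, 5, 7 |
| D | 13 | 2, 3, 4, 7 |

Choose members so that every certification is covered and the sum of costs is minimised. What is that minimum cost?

33

A, B, C together cover every certification (A ∪ B ∪ C = {1, 2, 3, 4, 5, 6, 7}); total cost 6 + 14 + 13 = 33.
No covering selection has total cost below 33.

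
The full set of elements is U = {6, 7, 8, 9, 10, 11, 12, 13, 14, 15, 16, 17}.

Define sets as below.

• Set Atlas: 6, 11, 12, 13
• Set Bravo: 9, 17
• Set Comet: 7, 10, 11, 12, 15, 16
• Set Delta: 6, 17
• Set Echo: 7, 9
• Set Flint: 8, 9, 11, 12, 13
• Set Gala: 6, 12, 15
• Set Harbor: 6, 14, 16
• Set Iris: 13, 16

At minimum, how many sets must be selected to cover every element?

Comet and Delta and Flint and Harbor together: Comet ∪ Delta ∪ Flint ∪ Harbor = {6, 7, 8, 9, 10, 11, 12, 13, 14, 15, 16, 17} — every element is covered.
No 3 of the 9 sets cover everything (all 84 combinations miss at least one element), so 4 is optimal.

4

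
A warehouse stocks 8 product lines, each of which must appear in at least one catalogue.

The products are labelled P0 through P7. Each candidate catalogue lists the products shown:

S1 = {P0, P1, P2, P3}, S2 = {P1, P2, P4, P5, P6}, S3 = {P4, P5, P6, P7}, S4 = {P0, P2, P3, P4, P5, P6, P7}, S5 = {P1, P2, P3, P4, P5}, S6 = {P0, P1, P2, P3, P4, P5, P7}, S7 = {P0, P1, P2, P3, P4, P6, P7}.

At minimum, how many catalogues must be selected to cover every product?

Take {S2, S4}. Their union is {P0, P1, P2, P3, P4, P5, P6, P7}, which is all 8 products.
No single catalogue has all 8 products (the largest, S4, has 7), so 2 is optimal.

2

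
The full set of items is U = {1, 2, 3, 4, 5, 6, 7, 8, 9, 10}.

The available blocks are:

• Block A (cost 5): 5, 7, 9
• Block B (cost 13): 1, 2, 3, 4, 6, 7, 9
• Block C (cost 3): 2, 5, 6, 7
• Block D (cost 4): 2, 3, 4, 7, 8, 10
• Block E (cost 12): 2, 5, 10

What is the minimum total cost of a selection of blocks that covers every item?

20

B, C, D together cover every item (B ∪ C ∪ D = {1, 2, 3, 4, 5, 6, 7, 8, 9, 10}); total cost 13 + 3 + 4 = 20.
The greedy pick D, C, A, B costs 25; no covering selection beats 20.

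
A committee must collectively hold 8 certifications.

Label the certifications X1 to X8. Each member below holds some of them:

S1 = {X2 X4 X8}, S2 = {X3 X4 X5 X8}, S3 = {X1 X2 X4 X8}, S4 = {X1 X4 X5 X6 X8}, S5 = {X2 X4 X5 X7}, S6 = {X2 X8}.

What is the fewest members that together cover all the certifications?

S2 and S4 and S5 together: S2 ∪ S4 ∪ S5 = {X1, X2, X3, X4, X5, X6, X7, X8} — every certification is covered.
Only S2 contains X3, so S2 is forced; the remaining 4 certifications need at least 2 more members (each remaining member adds at most 2) — so at least 3 members are needed, and 3 is optimal.

3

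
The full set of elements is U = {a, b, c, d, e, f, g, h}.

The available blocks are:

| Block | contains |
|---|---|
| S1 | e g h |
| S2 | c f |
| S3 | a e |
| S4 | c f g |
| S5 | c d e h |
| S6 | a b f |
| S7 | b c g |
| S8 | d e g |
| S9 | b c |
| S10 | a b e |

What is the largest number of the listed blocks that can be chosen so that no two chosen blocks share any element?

2

S5, S6 are pairwise disjoint (S5={c,d,e,h}; S6={a,b,f}).
Every remaining block overlaps one of these, and no 3 of the listed blocks are pairwise disjoint, so 2 is the maximum.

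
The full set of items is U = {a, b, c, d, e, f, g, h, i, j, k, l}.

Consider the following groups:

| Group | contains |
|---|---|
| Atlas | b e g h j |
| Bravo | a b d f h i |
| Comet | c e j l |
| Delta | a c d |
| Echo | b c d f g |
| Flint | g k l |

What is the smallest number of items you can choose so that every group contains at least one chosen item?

3

The 3 items {a, g, l} hit every group.
No choice of 2 items meets every group, so 3 is the minimum.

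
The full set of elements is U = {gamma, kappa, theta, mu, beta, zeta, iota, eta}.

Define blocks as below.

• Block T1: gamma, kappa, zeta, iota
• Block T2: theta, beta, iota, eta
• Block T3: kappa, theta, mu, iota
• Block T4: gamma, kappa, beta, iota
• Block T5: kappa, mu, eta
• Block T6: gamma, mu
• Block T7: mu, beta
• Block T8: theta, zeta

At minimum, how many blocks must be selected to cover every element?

3

T1, T2, and T5 cover everything between them: the union {gamma, kappa, theta, mu, beta, zeta, iota, eta} is all of U.
No 2 of the 8 blocks cover everything (all 28 combinations miss at least one element), so 3 is optimal.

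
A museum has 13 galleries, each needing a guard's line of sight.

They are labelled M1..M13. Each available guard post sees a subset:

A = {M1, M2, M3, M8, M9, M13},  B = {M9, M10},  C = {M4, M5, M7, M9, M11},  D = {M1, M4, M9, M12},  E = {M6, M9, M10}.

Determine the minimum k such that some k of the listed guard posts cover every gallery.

Take {A, C, D, E}. Their union is {M1, M2, M3, M4, M5, M6, M7, M8, M9, M10, M11, M12, M13}, which is all 13 galleries.
Only D contains M12, so D is forced; the remaining 9 galleries need at least 3 more guard posts (each remaining guard post adds at most 4) — so at least 4 guard posts are needed, and 4 is optimal.

4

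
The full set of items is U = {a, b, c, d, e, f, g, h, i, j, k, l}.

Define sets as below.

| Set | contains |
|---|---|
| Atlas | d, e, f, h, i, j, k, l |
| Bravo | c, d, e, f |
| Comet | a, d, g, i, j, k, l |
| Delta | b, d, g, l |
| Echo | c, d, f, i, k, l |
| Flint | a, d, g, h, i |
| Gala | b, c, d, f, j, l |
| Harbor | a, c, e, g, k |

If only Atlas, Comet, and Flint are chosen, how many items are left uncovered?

Union of Atlas, Comet, Flint = {a, d, e, f, g, h, i, j, k, l}.
Not covered: b, c — 2 items.

2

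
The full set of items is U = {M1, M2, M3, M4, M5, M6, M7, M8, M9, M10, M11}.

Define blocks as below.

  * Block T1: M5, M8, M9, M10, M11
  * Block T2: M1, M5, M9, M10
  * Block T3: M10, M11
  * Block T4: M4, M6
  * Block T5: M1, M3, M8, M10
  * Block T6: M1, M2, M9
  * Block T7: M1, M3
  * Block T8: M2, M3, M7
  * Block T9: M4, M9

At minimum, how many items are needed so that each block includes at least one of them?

4

The 4 items {M3, M4, M9, M11} hit every block.
No choice of 3 items meets every block, so 4 is the minimum.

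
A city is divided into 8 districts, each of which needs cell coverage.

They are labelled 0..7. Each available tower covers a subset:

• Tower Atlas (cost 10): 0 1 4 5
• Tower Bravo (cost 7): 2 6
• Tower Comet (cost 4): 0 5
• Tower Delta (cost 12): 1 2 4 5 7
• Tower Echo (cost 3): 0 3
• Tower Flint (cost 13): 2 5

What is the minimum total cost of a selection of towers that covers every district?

22

Bravo, Delta, Echo together cover every district (Bravo ∪ Delta ∪ Echo = {0, 1, 2, 3, 4, 5, 6, 7}); total cost 7 + 12 + 3 = 22.
No covering selection has total cost below 22.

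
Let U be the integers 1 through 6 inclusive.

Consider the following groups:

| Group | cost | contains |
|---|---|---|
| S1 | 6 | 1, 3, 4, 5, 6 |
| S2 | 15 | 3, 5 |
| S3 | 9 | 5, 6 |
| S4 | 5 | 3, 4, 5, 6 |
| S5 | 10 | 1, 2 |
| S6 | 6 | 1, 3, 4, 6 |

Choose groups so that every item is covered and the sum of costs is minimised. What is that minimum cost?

S4, S5 together cover every item (S4 ∪ S5 = {1, 2, 3, 4, 5, 6}); total cost 5 + 10 = 15.
The greedy pick S1, S5 costs 16; no covering selection beats 15.

15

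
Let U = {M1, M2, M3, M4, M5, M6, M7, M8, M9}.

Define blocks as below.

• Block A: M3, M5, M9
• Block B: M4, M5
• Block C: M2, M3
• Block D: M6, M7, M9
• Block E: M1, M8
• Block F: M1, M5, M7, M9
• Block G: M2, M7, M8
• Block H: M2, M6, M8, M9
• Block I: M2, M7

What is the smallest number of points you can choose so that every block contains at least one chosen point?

4

The 4 points {M1, M2, M5, M6} hit every block.
The blocks B, C, D, E are pairwise disjoint, so any hitting set needs a separate point for each — at least 4. Hence 4 is optimal.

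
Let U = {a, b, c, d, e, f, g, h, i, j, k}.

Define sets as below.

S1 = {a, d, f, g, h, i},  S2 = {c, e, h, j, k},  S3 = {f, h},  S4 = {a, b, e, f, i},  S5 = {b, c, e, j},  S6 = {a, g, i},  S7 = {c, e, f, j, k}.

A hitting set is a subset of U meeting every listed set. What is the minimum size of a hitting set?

Take T = {f, g, j}. Each listed set contains at least one of these, so T is a hitting set of size 3.
The sets S3, S5, S6 are pairwise disjoint, so any hitting set needs a separate element for each — at least 3. Hence 3 is optimal.

3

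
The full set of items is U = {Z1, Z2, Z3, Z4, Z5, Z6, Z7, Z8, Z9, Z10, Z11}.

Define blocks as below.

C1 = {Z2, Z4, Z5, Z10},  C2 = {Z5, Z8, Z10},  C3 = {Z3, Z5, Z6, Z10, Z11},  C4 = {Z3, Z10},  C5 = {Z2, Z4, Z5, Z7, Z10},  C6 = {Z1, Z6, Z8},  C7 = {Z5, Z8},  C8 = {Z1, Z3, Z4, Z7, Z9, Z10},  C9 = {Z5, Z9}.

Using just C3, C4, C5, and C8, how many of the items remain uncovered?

1

Union of C3, C4, C5, C8 = {Z1, Z2, Z3, Z4, Z5, Z6, Z7, Z9, Z10, Z11}.
Not covered: Z8 — 1 item.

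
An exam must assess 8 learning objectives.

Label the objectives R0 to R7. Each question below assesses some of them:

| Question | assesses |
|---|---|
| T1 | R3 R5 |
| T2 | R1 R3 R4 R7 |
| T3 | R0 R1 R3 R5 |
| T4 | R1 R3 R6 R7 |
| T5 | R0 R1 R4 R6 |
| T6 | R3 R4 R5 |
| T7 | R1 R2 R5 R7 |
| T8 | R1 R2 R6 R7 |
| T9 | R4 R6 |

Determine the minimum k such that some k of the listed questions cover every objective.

Take {T3, T7, T9}. Their union is {R0, R1, R2, R3, R4, R5, R6, R7}, which is all 8 objectives.
No 2 of the 9 questions cover everything (all 36 combinations miss at least one objective), so 3 is optimal.

3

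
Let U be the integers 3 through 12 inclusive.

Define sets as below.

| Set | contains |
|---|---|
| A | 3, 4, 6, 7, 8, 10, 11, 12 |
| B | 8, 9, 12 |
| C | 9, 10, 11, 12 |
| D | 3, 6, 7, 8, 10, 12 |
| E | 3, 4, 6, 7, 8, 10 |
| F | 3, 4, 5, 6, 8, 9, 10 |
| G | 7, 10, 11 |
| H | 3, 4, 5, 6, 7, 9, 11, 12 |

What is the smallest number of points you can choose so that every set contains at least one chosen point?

The 2 points {8, 11} hit every set.
The sets B, G are pairwise disjoint, so any hitting set needs a separate point for each — at least 2. Hence 2 is optimal.

2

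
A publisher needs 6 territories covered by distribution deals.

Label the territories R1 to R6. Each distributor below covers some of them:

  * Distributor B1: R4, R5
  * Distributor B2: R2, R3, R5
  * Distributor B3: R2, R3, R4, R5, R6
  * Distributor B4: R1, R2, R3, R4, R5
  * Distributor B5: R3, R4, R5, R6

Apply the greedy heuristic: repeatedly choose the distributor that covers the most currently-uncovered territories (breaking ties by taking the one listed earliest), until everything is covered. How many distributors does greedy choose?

2

Greedy: pick B3 (covers 5 new) → pick B4 (covers 1 new). Total picks: 2.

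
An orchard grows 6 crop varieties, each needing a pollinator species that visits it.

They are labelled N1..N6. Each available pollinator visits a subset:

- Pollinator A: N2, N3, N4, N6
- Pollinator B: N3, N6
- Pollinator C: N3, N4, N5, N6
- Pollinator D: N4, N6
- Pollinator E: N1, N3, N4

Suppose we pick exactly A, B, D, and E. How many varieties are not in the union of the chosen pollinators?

Union of A, B, D, E = {N1, N2, N3, N4, N6}.
Not covered: N5 — 1 variety.

1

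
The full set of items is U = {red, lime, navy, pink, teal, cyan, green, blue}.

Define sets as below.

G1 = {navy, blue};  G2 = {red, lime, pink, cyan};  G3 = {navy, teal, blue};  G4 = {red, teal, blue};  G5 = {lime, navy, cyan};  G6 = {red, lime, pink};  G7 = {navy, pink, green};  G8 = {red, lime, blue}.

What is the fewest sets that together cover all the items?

Take {G2, G3, G7}. Their union is {red, lime, navy, pink, teal, cyan, green, blue}, which is all 8 items.
Only G7 contains green, so G7 is forced; the remaining 5 items need at least 2 more sets (each remaining set adds at most 3) — so at least 3 sets are needed, and 3 is optimal.

3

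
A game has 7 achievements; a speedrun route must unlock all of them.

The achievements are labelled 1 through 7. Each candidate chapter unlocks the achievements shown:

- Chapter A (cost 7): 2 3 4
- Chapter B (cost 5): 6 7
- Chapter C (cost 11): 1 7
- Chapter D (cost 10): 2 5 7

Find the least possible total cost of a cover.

33

A, B, C, D together cover every achievement (A ∪ B ∪ C ∪ D = {1, 2, 3, 4, 5, 6, 7}); total cost 7 + 5 + 11 + 10 = 33.
No covering selection has total cost below 33.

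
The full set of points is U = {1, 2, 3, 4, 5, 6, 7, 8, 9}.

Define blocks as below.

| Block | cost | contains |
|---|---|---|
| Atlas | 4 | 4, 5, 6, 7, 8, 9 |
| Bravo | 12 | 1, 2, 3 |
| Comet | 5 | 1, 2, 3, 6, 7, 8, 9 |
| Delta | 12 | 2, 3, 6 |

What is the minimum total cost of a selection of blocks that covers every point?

Atlas, Comet together cover every point (Atlas ∪ Comet = {1, 2, 3, 4, 5, 6, 7, 8, 9}); total cost 4 + 5 = 9.
No covering selection has total cost below 9.

9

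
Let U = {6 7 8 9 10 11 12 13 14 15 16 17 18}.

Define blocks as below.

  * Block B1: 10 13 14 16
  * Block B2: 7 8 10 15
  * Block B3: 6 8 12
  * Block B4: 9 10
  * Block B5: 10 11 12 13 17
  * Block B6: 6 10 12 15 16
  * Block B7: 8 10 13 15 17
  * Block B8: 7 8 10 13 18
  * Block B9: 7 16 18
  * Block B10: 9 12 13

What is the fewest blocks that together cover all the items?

B1 and B4 and B5 and B6 and B8 together: B1 ∪ B4 ∪ B5 ∪ B6 ∪ B8 = {6, 7, 8, 9, 10, 11, 12, 13, 14, 15, 16, 17, 18} — every item is covered.
No 4 of the 10 blocks cover everything (all 210 combinations miss at least one item), so 5 is optimal.

5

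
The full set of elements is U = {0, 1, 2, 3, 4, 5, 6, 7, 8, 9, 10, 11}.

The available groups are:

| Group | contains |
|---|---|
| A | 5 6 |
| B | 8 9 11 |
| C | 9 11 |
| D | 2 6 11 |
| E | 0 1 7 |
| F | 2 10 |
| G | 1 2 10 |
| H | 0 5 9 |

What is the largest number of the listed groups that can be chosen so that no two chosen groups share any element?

4

A, C, E, F are pairwise disjoint (A={5,6}; C={9,11}; E={0,1,7}; F={2,10}).
Every remaining group overlaps one of these, and no 5 of the listed groups are pairwise disjoint, so 4 is the maximum.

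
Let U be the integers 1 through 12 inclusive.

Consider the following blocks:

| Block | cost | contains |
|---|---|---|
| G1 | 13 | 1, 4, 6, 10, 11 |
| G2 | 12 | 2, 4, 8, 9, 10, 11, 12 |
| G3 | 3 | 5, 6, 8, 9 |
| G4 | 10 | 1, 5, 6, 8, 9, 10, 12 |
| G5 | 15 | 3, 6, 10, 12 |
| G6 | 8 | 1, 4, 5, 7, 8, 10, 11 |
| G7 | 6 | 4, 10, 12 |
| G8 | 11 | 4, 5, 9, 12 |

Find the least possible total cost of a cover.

G2, G5, G6 together cover every point (G2 ∪ G5 ∪ G6 = {1, 2, 3, 4, 5, 6, 7, 8, 9, 10, 11, 12}); total cost 12 + 15 + 8 = 35.
The greedy pick G3, G6, G2, G5 costs 38; no covering selection beats 35.

35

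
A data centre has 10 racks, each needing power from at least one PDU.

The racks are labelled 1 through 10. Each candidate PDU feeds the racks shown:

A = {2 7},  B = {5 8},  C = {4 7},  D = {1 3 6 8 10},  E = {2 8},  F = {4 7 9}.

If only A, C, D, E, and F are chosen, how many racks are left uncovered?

1

Union of A, C, D, E, F = {1, 2, 3, 4, 6, 7, 8, 9, 10}.
Not covered: 5 — 1 rack.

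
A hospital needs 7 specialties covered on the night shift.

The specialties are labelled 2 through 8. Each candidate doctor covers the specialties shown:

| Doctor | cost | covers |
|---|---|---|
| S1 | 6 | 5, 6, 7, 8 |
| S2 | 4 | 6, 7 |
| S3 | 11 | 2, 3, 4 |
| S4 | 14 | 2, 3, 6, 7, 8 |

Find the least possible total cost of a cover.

S1, S3 together cover every specialty (S1 ∪ S3 = {2, 3, 4, 5, 6, 7, 8}); total cost 6 + 11 = 17.
No covering selection has total cost below 17.

17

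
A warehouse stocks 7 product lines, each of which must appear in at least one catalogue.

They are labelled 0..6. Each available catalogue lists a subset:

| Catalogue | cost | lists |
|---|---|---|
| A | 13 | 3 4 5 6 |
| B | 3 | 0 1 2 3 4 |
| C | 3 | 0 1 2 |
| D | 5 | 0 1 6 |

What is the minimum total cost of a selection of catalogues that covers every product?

16

A, C together cover every product (A ∪ C = {0, 1, 2, 3, 4, 5, 6}); total cost 13 + 3 = 16.
The greedy pick B, D, A costs 21; no covering selection beats 16.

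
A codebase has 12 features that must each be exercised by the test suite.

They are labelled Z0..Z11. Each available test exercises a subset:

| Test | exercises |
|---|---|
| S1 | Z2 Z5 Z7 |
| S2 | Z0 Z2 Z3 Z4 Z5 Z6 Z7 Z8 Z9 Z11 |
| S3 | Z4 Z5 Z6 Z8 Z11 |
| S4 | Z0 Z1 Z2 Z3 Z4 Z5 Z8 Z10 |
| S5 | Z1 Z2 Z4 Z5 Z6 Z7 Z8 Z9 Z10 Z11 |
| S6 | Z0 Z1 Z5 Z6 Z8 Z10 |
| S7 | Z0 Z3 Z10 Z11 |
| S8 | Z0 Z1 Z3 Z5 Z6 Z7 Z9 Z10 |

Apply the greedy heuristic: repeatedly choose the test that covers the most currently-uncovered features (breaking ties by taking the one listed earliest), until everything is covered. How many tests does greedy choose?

Greedy: pick S2 (covers 10 new) → pick S4 (covers 2 new). Total picks: 2.

2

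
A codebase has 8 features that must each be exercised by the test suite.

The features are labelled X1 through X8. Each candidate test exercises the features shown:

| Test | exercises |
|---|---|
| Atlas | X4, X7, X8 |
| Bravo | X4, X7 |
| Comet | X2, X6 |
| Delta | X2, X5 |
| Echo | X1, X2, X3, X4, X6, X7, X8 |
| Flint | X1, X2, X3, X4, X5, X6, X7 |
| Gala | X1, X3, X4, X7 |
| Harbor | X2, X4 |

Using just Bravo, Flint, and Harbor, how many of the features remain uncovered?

Union of Bravo, Flint, Harbor = {X1, X2, X3, X4, X5, X6, X7}.
Not covered: X8 — 1 feature.

1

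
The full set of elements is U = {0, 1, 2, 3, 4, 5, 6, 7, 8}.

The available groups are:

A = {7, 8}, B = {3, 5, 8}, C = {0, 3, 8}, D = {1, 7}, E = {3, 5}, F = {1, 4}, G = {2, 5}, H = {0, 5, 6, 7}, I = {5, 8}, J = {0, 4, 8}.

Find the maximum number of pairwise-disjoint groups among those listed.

3

A, E, F are pairwise disjoint (A={7,8}; E={3,5}; F={1,4}).
Every remaining group overlaps one of these, and no 4 of the listed groups are pairwise disjoint, so 3 is the maximum.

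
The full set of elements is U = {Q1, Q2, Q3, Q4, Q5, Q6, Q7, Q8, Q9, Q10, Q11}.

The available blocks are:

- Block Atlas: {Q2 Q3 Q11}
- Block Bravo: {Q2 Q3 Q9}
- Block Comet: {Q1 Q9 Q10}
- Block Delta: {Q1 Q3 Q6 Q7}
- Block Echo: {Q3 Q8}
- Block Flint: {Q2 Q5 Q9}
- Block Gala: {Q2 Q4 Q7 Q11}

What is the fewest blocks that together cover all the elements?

5

Comet and Delta and Echo and Flint and Gala together: Comet ∪ Delta ∪ Echo ∪ Flint ∪ Gala = {Q1, Q2, Q3, Q4, Q5, Q6, Q7, Q8, Q9, Q10, Q11} — every element is covered.
No 4 of the 7 blocks cover everything (all 35 combinations miss at least one element), so 5 is optimal.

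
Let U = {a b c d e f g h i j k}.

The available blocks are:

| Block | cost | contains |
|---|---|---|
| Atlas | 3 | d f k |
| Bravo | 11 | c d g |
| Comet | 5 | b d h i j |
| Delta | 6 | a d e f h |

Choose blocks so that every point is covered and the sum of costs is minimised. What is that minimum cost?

Atlas, Bravo, Comet, Delta together cover every point (Atlas ∪ Bravo ∪ Comet ∪ Delta = {a, b, c, d, e, f, g, h, i, j, k}); total cost 3 + 11 + 5 + 6 = 25.
No covering selection has total cost below 25.

25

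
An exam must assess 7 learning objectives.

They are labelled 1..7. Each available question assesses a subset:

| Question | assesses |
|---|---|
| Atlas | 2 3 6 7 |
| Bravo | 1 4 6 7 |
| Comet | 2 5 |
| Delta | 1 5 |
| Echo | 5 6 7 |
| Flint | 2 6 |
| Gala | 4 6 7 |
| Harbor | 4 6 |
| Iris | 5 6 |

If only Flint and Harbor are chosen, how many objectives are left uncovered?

Union of Flint, Harbor = {2, 4, 6}.
Not covered: 1, 3, 5, 7 — 4 objectives.

4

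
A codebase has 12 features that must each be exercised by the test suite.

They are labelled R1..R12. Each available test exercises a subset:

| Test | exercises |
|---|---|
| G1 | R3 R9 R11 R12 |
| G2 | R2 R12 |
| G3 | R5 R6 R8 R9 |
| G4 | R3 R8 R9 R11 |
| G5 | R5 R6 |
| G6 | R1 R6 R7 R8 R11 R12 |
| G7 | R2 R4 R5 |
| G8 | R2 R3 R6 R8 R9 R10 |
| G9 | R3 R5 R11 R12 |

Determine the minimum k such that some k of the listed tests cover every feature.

3

G6 and G7 and G8 together: G6 ∪ G7 ∪ G8 = {R1, R2, R3, R4, R5, R6, R7, R8, R9, R10, R11, R12} — every feature is covered.
Only G6 contains R1, so G6 is forced; the remaining 6 features need at least 2 more tests (each remaining test adds at most 4) — so at least 3 tests are needed, and 3 is optimal.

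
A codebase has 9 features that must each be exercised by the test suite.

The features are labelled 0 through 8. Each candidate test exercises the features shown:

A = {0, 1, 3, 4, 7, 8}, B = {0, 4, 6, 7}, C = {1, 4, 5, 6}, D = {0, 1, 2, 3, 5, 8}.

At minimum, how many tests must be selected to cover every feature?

B and D together: B ∪ D = {0, 1, 2, 3, 4, 5, 6, 7, 8} — every feature is covered.
No single test has all 9 features (the largest, A, has 6), so 2 is optimal.

2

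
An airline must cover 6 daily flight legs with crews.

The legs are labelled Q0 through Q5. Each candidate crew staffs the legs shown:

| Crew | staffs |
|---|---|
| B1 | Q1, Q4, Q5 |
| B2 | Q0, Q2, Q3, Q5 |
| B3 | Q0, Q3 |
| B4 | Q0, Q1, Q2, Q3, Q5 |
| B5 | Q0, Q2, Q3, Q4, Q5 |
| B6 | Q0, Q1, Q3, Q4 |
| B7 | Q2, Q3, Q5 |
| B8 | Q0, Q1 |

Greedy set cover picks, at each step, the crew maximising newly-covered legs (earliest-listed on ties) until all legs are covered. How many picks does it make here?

2

Greedy: pick B4 (covers 5 new) → pick B1 (covers 1 new). Total picks: 2.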